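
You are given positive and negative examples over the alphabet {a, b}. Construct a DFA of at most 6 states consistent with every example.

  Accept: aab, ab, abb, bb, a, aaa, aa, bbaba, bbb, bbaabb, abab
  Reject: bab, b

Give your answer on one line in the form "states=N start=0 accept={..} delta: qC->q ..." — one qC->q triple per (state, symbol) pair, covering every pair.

states=3 start=0 accept={1} delta: 0a->1 0b->2 1a->1 1b->1 2a->0 2b->1

State merging on the prefix tree: take the shortest (then alphabetical) example prefix whose next move is undefined and point that move at state 0, else 1, else 2, ...; a target is out if some Accept/Reject pair would then sit in one state with the same input left (inseparable). If every existing state is out, open a new one.
a: 0a undefined. 0a->0: no, aab/b meet in 0 with "b" left. Open state 1: 0a->1.
b: 0b undefined. 0b->0: no, ab/bab meet in 1 with "b" left. 0b->1: no, aab/bab meet in 1 with "ab" left. Open state 2: 0b->2.
aa: 1a undefined. 1a->0: no, aab/b meet in 2. 1a->1: ok.
ab: 1b undefined. 1b->0: no, abb/b meet in 2. 1b->1: ok.
ba: 2a undefined. 2a->0: ok.
bb: 2b undefined. 2b->0: no, bbb/bab meet in 2. 2b->1: ok.
All examples now run through 3 states with every (state, symbol) defined. Accept strings end in {1}, Reject strings end in {2}; accept={1}.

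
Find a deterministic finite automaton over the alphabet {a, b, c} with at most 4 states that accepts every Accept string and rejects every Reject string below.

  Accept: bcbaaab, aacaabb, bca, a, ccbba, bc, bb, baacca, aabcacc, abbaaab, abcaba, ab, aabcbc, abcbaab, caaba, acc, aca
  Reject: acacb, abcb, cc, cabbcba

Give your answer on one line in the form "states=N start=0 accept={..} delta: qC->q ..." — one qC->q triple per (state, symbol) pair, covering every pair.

states=4 start=0 accept={0,1} delta: 0a->1 0b->0 0c->1 1a->1 1b->1 1c->2 2a->1 2b->3 2c->0 3a->2 3b->0 3c->0

Grow the machine one transition at a time. Run the examples from 0; the earliest place one falls off (shortest prefix, ties alphabetical) gets sent to the lowest-numbered state that keeps every Accept/Reject pair distinguishable — a pair clashes when both reach the same state with identical unread suffix — and to a fresh state only if none does.
a: 0a undefined. 0a->0: no, acc/cc meet in 0 with "cc" left. Open state 1: 0a->1.
b: 0b undefined. 0b->0: ok.
c: 0c undefined. 0c->0: no, bc/cc meet in 0. 0c->1: ok.
aa: 1a undefined. 1a->0: no, aabcacc/cc meet in 1 with "c" left. 1a->1: ok.
ab: 1b undefined. 1b->0: no, bcbaaab/abcb meet in 0. 1b->1: ok.
ac: 1c undefined. 1c->0: no, bcbaaab/cabbcba meet in 1. 1c->1: no, bcbaaab/acacb meet in 1. Open state 2: 1c->2.
aca: 2a undefined. 2a->0: no, bcbaaab/acacb meet in 1. 2a->1: ok.
acc: 2c undefined. 2c->0: ok.
ccb: 2b undefined. 2b->0: no, bcbaaab/cabbcba meet in 1. 2b->1: no, bcbaaab/acacb meet in 1. 2b->2: no, bcbaaab/cabbcba meet in 1. Open state 3: 2b->3.
ccbb: 3b undefined. 3b->0: ok.
abcba: 3a undefined. 3a->0: no, bb/cabbcba meet in 0. 3a->1: no, bcbaaab/cabbcba meet in 1. 3a->2: ok.
aabcbc: 3c undefined. 3c->0: ok.
All examples now run through 4 states with every (state, symbol) defined. Accept strings end in {0,1}, Reject strings end in {2,3}; accept={0,1}.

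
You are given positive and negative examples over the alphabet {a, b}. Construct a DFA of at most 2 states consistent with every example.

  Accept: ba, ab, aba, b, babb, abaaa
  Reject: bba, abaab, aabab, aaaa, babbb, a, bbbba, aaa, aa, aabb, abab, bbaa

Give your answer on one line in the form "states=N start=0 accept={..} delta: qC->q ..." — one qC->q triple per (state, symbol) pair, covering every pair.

Grow the machine one transition at a time. Run the examples from 0; the earliest place one falls off (shortest prefix, ties alphabetical) gets sent to the lowest-numbered state that keeps every Accept/Reject pair distinguishable — a pair clashes when both reach the same state with identical unread suffix — and to a fresh state only if none does.
a: 0a undefined. 0a->0: ok.
b: 0b undefined. 0b->0: no, ba/bba meet in 0. Open state 1: 0b->1.
ba: 1a undefined. 1a->0: no, ba/aaaa meet in 0. 1a->1: ok.
bb: 1b undefined. 1b->0: ok.
All examples now run through 2 states with every (state, symbol) defined. Accept strings end in {1}, Reject strings end in {0}; accept={1}.

states=2 start=0 accept={1} delta: 0a->0 0b->1 1a->1 1b->0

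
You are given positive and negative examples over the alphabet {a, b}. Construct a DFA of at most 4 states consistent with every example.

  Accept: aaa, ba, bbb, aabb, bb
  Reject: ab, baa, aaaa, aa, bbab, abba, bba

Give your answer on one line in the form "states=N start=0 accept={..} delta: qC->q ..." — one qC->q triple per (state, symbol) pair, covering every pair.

states=4 start=0 accept={1,3} delta: 0a->1 0b->2 1a->0 1b->2 2a->1 2b->3 3a->0 3b->1

State merging on the prefix tree: take the shortest (then alphabetical) example prefix whose next move is undefined and point that move at state 0, else 1, else 2, ...; a target is out if some Accept/Reject pair would then sit in one state with the same input left (inseparable). If every existing state is out, open a new one.
a: 0a undefined. 0a->0: no, aaa/aaaa meet in 0. Open state 1: 0a->1.
b: 0b undefined. 0b->0: no, ba/bba meet in 1. 0b->1: no, aaa/baa meet in 1 with "aa" left. Open state 2: 0b->2.
aa: 1a undefined. 1a->0: ok.
ab: 1b undefined. 1b->0: no, ba/abba meet in 2 with "a" left. 1b->1: no, aaa/ab meet in 1. 1b->2: ok.
ba: 2a undefined. 2a->0: no, aaa/baa meet in 1. 2a->1: ok.
bb: 2b undefined. 2b->0: no, aaa/abba meet in 1. 2b->1: no, bbb/ab meet in 2. 2b->2: no, aaa/abba meet in 1. Open state 3: 2b->3.
bba: 3a undefined. 3a->0: ok.
bbb: 3b undefined. 3b->0: no, bbb/baa meet in 0. 3b->1: ok.
All examples now run through 4 states with every (state, symbol) defined. Accept strings end in {1,3}, Reject strings end in {0,2}; accept={1,3}.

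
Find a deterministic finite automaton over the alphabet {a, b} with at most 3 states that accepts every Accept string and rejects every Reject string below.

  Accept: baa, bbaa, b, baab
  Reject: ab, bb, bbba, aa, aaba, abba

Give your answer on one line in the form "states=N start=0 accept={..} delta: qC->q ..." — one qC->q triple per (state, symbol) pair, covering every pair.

states=3 start=0 accept={0,1} delta: 0a->1 0b->1 1a->2 1b->2 2a->0 2b->1

Grow the machine one transition at a time. Run the examples from 0; the earliest place one falls off (shortest prefix, ties alphabetical) gets sent to the lowest-numbered state that keeps every Accept/Reject pair distinguishable — a pair clashes when both reach the same state with identical unread suffix — and to a fresh state only if none does.
a: 0a undefined. 0a->0: no, b/ab meet in 0 with "b" left. Open state 1: 0a->1.
b: 0b undefined. 0b->0: no, baa/aa meet in 1 with "a" left. 0b->1: ok.
aa: 1a undefined. 1a->0: no, baab/ab meet in 1 with "b" left. 1a->1: no, baa/aa meet in 1. Open state 2: 1a->2.
ab: 1b undefined. 1b->0: no, bbaa/bbba meet in 2. 1b->1: no, b/ab meet in 1. 1b->2: ok.
aab: 2b undefined. 2b->0: no, b/bbba meet in 1. 2b->1: ok.
baa: 2a undefined. 2a->0: ok.
All examples now run through 3 states with every (state, symbol) defined. Accept strings end in {0,1}, Reject strings end in {2}; accept={0,1}.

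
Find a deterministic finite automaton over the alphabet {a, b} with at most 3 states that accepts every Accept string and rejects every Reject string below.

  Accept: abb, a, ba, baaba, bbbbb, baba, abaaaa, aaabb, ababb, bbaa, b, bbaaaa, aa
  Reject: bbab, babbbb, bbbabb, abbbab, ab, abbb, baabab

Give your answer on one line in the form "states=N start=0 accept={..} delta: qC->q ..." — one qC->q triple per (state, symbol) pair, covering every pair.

states=3 start=0 accept={0,1} delta: 0a->1 0b->1 1a->0 1b->2 2a->1 2b->1

Grow the machine one transition at a time. Run the examples from 0; the earliest place one falls off (shortest prefix, ties alphabetical) gets sent to the lowest-numbered state that keeps every Accept/Reject pair distinguishable — a pair clashes when both reach the same state with identical unread suffix — and to a fresh state only if none does.
a: 0a undefined. 0a->0: no, b/ab meet in 0 with "b" left. Open state 1: 0a->1.
b: 0b undefined. 0b->0: no, abb/bbbabb meet in 1 with "bb" left. 0b->1: ok.
aa: 1a undefined. 1a->0: ok.
ab: 1b undefined. 1b->0: no, ba/bbab meet in 0. 1b->1: no, abb/bbab meet in 1. Open state 2: 1b->2.
aba: 2a undefined. 2a->0: no, a/bbab meet in 1. 2a->1: ok.
abb: 2b undefined. 2b->0: no, abb/bbbabb meet in 0. 2b->1: ok.
All examples now run through 3 states with every (state, symbol) defined. Accept strings end in {0,1}, Reject strings end in {2}; accept={0,1}.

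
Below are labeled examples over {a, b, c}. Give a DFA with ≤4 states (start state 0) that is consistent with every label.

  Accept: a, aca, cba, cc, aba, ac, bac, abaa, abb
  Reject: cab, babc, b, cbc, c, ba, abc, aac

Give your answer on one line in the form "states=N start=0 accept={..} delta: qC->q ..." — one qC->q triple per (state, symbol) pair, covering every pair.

states=4 start=0 accept={0,1} delta: 0a->1 0b->2 0c->2 1a->0 1b->3 1c->0 2a->2 2b->3 2c->0 3a->0 3b->0 3c->2

Grow the machine one transition at a time. Run the examples from 0; the earliest place one falls off (shortest prefix, ties alphabetical) gets sent to the lowest-numbered state that keeps every Accept/Reject pair distinguishable — a pair clashes when both reach the same state with identical unread suffix — and to a fresh state only if none does.
a: 0a undefined. 0a->0: no, aba/ba meet in 0 with "ba" left. Open state 1: 0a->1.
b: 0b undefined. 0b->0: no, a/ba meet in 1. 0b->1: no, a/b meet in 1. Open state 2: 0b->2.
c: 0c undefined. 0c->0: no, cba/ba meet in 2 with "a" left. 0c->1: no, a/c meet in 1. 0c->2: ok.
aa: 1a undefined. 1a->0: ok.
ab: 1b undefined. 1b->0: no, abb/b meet in 2. 1b->1: no, ac/abc meet in 1 with "c" left. 1b->2: no, cc/abc meet in 2 with "c" left. Open state 3: 1b->3.
ac: 1c undefined. 1c->0: ok.
ba: 2a undefined. 2a->0: no, cc/babc meet in 2 with "c" left. 2a->1: no, a/ba meet in 1. 2a->2: ok.
cb: 2b undefined. 2b->0: no, ac/cab meet in 0. 2b->1: no, a/cab meet in 1. 2b->2: no, cba/cab meet in 2. 2b->3: ok.
cc: 2c undefined. 2c->0: ok.
aba: 3a undefined. 3a->0: ok.
abb: 3b undefined. 3b->0: ok.
abc: 3c undefined. 3c->0: no, cba/babc meet in 0. 3c->1: no, a/babc meet in 1. 3c->2: ok.
All examples now run through 4 states with every (state, symbol) defined. Accept strings end in {0,1}, Reject strings end in {2,3}; accept={0,1}.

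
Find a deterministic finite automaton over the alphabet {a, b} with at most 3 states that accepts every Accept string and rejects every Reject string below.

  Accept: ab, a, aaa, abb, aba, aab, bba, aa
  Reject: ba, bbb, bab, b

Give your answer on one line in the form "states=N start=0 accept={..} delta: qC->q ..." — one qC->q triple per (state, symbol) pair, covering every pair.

states=3 start=0 accept={1} delta: 0a->1 0b->2 1a->1 1b->1 2a->0 2b->0

Grow the machine one transition at a time. Run the examples from 0; the earliest place one falls off (shortest prefix, ties alphabetical) gets sent to the lowest-numbered state that keeps every Accept/Reject pair distinguishable — a pair clashes when both reach the same state with identical unread suffix — and to a fresh state only if none does.
a: 0a undefined. 0a->0: no, ab/b meet in 0 with "b" left. Open state 1: 0a->1.
b: 0b undefined. 0b->0: no, ab/bab meet in 1 with "b" left. 0b->1: no, a/b meet in 1. Open state 2: 0b->2.
aa: 1a undefined. 1a->0: no, aab/b meet in 2. 1a->1: ok.
ab: 1b undefined. 1b->0: no, abb/b meet in 2. 1b->1: ok.
ba: 2a undefined. 2a->0: ok.
bb: 2b undefined. 2b->0: ok.
All examples now run through 3 states with every (state, symbol) defined. Accept strings end in {1}, Reject strings end in {0,2}; accept={1}.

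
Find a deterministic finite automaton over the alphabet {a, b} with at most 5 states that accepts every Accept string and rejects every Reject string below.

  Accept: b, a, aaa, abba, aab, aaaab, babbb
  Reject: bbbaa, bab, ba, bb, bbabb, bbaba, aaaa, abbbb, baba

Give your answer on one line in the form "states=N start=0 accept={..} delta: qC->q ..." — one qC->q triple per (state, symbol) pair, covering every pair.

states=5 start=0 accept={1,2} delta: 0a->1 0b->2 1a->0 1b->2 2a->3 2b->0 3a->0 3b->4 4a->0 4b->0

Fold the examples into a partial DFA from state 0: repeatedly fix the first undefined (state, symbol) met by the shortest-then-alphabetical prefix, trying targets in increasing order and rejecting any under which an Accept and a Reject string meet in one state with the same remainder; add a state when all current targets are rejected. Accepting states are where Accept strings end.
a: 0a undefined. 0a->0: no, a/aaaa meet in 0. Open state 1: 0a->1.
b: 0b undefined. 0b->0: no, b/bb meet in 0. 0b->1: no, aab/bab meet in 1 with "ab" left. Open state 2: 0b->2.
aa: 1a undefined. 1a->0: ok.
ab: 1b undefined. 1b->0: no, abba/ba meet in 2 with "a" left. 1b->1: no, a/abbbb meet in 1. 1b->2: ok.
ba: 2a undefined. 2a->0: no, b/bab meet in 2. 2a->1: no, b/bab meet in 2. 2a->2: no, b/ba meet in 2. Open state 3: 2a->3.
bb: 2b undefined. 2b->0: ok.
bab: 3b undefined. 3b->0: no, a/baba meet in 1. 3b->1: no, a/bab meet in 1. 3b->2: no, b/bab meet in 2. 3b->3: no, babbb/bab meet in 3. Open state 4: 3b->4.
baba: 4a undefined. 4a->0: ok.
babb: 4b undefined. 4b->0: ok.
bbbaa: 3a undefined. 3a->0: ok.
All examples now run through 5 states with every (state, symbol) defined. Accept strings end in {1,2}, Reject strings end in {0,3,4}; accept={1,2}.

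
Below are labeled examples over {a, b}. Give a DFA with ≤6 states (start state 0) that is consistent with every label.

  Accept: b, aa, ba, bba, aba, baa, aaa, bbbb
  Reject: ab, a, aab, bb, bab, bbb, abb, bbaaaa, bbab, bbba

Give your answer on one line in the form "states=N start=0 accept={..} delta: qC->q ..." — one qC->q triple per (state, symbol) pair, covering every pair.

states=5 start=0 accept={2,4} delta: 0a->1 0b->2 1a->2 1b->1 2a->2 2b->3 3a->4 3b->0 4a->3 4b->0

Fold the examples into a partial DFA from state 0: repeatedly fix the first undefined (state, symbol) met by the shortest-then-alphabetical prefix, trying targets in increasing order and rejecting any under which an Accept and a Reject string meet in one state with the same remainder; add a state when all current targets are rejected. Accepting states are where Accept strings end.
a: 0a undefined. 0a->0: no, b/ab meet in 0 with "b" left. Open state 1: 0a->1.
b: 0b undefined. 0b->0: no, b/bb meet in 0. 0b->1: no, b/a meet in 1. Open state 2: 0b->2.
aa: 1a undefined. 1a->0: no, b/aab meet in 2. 1a->1: no, aa/a meet in 1. 1a->2: ok.
ab: 1b undefined. 1b->0: no, b/abb meet in 2. 1b->1: ok.
ba: 2a undefined. 2a->0: no, b/bab meet in 2. 2a->1: no, ba/ab meet in 1. 2a->2: ok.
bb: 2b undefined. 2b->0: no, b/bbb meet in 2. 2b->1: no, b/bbaaaa meet in 2. 2b->2: no, b/aab meet in 2. Open state 3: 2b->3.
bba: 3a undefined. 3a->0: no, b/bbaaaa meet in 2. 3a->1: no, b/bbaaaa meet in 2. 3a->2: no, b/bbaaaa meet in 2. 3a->3: no, bba/aab meet in 3. Open state 4: 3a->4.
bbb: 3b undefined. 3b->0: ok.
bbaa: 4a undefined. 4a->0: no, b/bbaaaa meet in 2. 4a->1: no, b/bbaaaa meet in 2. 4a->2: no, b/bbaaaa meet in 2. 4a->3: ok.
bbab: 4b undefined. 4b->0: ok.
All examples now run through 5 states with every (state, symbol) defined. Accept strings end in {2,4}, Reject strings end in {0,1,3}; accept={2,4}.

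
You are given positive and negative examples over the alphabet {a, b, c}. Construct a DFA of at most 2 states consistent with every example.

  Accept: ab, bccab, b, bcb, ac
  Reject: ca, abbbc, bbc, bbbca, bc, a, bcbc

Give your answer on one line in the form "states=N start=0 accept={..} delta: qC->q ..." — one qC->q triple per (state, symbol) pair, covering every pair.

Fold the examples into a partial DFA from state 0: repeatedly fix the first undefined (state, symbol) met by the shortest-then-alphabetical prefix, trying targets in increasing order and rejecting any under which an Accept and a Reject string meet in one state with the same remainder; add a state when all current targets are rejected. Accepting states are where Accept strings end.
a: 0a undefined. 0a->0: ok.
b: 0b undefined. 0b->0: no, ab/a meet in 0. Open state 1: 0b->1.
c: 0c undefined. 0c->0: no, ac/ca meet in 0. 0c->1: ok.
bb: 1b undefined. 1b->0: no, ab/bbc meet in 1. 1b->1: ok.
bc: 1c undefined. 1c->0: ok.
ca: 1a undefined. 1a->0: ok.
All examples now run through 2 states with every (state, symbol) defined. Accept strings end in {1}, Reject strings end in {0}; accept={1}.

states=2 start=0 accept={1} delta: 0a->0 0b->1 0c->1 1a->0 1b->1 1c->0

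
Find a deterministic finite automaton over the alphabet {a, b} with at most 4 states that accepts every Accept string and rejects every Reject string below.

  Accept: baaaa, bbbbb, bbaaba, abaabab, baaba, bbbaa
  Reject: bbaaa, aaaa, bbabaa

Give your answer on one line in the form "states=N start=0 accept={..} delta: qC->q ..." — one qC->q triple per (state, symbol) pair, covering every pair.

states=4 start=0 accept={1,2,3} delta: 0a->0 0b->1 1a->1 1b->2 2a->3 2b->1 3a->0 3b->2

Grow the machine one transition at a time. Run the examples from 0; the earliest place one falls off (shortest prefix, ties alphabetical) gets sent to the lowest-numbered state that keeps every Accept/Reject pair distinguishable — a pair clashes when both reach the same state with identical unread suffix — and to a fresh state only if none does.
a: 0a undefined. 0a->0: ok.
b: 0b undefined. 0b->0: no, baaaa/bbaaa meet in 0. Open state 1: 0b->1.
ba: 1a undefined. 1a->0: no, baaaa/aaaa meet in 0. 1a->1: ok.
bb: 1b undefined. 1b->0: no, baaaa/bbabaa meet in 1. 1b->1: no, baaaa/bbaaa meet in 1. Open state 2: 1b->2.
bba: 2a undefined. 2a->0: no, baaaa/bbabaa meet in 1. 2a->1: no, baaaa/bbaaa meet in 1. 2a->2: no, baaba/bbaaa meet in 2. Open state 3: 2a->3.
bbb: 2b undefined. 2b->0: no, bbbaa/aaaa meet in 0. 2b->1: ok.
bbaa: 3a undefined. 3a->0: ok.
bbab: 3b undefined. 3b->0: no, abaabab/bbaaa meet in 0. 3b->1: no, baaaa/bbabaa meet in 1. 3b->2: ok.
All examples now run through 4 states with every (state, symbol) defined. Accept strings end in {1,2,3}, Reject strings end in {0}; accept={1,2,3}.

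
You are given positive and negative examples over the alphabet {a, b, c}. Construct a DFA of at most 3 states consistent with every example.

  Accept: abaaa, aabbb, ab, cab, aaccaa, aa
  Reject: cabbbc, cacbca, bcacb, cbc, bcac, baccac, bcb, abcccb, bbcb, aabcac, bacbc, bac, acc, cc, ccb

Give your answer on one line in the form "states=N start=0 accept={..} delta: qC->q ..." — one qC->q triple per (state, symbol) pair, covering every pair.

Fold the examples into a partial DFA from state 0: repeatedly fix the first undefined (state, symbol) met by the shortest-then-alphabetical prefix, trying targets in increasing order and rejecting any under which an Accept and a Reject string meet in one state with the same remainder; add a state when all current targets are rejected. Accepting states are where Accept strings end.
a: 0a undefined. 0a->0: ok.
b: 0b undefined. 0b->0: ok.
c: 0c undefined. 0c->0: no, abaaa/cabbbc meet in 0. Open state 1: 0c->1.
ca: 1a undefined. 1a->0: ok.
cb: 1b undefined. 1b->0: no, abaaa/cacbca meet in 0. 1b->1: ok.
cc: 1c undefined. 1c->0: no, abaaa/cacbca meet in 0. 1c->1: no, abaaa/cacbca meet in 0. Open state 2: 1c->2.
ccb: 2b undefined. 2b->0: no, abaaa/ccb meet in 0. 2b->1: ok.
aacca: 2a undefined. 2a->0: no, abaaa/cacbca meet in 0. 2a->1: ok.
abccc: 2c undefined. 2c->0: no, abaaa/abcccb meet in 0. 2c->1: ok.
All examples now run through 3 states with every (state, symbol) defined. Accept strings end in {0}, Reject strings end in {1,2}; accept={0}.

states=3 start=0 accept={0} delta: 0a->0 0b->0 0c->1 1a->0 1b->1 1c->2 2a->1 2b->1 2c->1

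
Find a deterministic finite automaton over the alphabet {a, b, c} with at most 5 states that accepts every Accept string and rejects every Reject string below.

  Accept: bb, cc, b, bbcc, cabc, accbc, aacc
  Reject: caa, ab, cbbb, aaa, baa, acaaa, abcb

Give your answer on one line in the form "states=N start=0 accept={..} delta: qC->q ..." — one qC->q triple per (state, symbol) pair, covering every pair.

Fold the examples into a partial DFA from state 0: repeatedly fix the first undefined (state, symbol) met by the shortest-then-alphabetical prefix, trying targets in increasing order and rejecting any under which an Accept and a Reject string meet in one state with the same remainder; add a state when all current targets are rejected. Accepting states are where Accept strings end.
a: 0a undefined. 0a->0: no, b/ab meet in 0 with "b" left. Open state 1: 0a->1.
b: 0b undefined. 0b->0: ok.
c: 0c undefined. 0c->0: no, bb/cbbb meet in 0. 0c->1: ok.
aa: 1a undefined. 1a->0: no, bb/baa meet in 0. 1a->1: ok.
ab: 1b undefined. 1b->0: no, bb/ab meet in 0. 1b->1: ok.
ac: 1c undefined. 1c->0: no, bb/abcb meet in 0. 1c->1: no, cc/caa meet in 1. Open state 2: 1c->2.
aca: 2a undefined. 2a->0: ok.
acc: 2c undefined. 2c->0: no, accbc/caa meet in 1. 2c->1: no, aacc/caa meet in 1. 2c->2: ok.
abcb: 2b undefined. 2b->0: no, bb/abcb meet in 0. 2b->1: ok.
All examples now run through 3 states with every (state, symbol) defined. Accept strings end in {0,2}, Reject strings end in {1}; accept={0,2}.

states=3 start=0 accept={0,2} delta: 0a->1 0b->0 0c->1 1a->1 1b->1 1c->2 2a->0 2b->1 2c->2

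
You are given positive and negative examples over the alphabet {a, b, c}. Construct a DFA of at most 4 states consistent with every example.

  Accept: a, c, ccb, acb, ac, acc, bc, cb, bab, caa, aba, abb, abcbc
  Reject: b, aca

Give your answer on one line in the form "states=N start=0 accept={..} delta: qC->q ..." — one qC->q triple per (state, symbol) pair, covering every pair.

Fold the examples into a partial DFA from state 0: repeatedly fix the first undefined (state, symbol) met by the shortest-then-alphabetical prefix, trying targets in increasing order and rejecting any under which an Accept and a Reject string meet in one state with the same remainder; add a state when all current targets are rejected. Accepting states are where Accept strings end.
a: 0a undefined. 0a->0: ok.
b: 0b undefined. 0b->0: no, a/b meet in 0. Open state 1: 0b->1.
c: 0c undefined. 0c->0: no, a/aca meet in 0. 0c->1: no, c/b meet in 1. Open state 2: 0c->2.
ba: 1a undefined. 1a->0: no, bab/b meet in 1. 1a->1: no, aba/b meet in 1. 1a->2: ok.
bc: 1c undefined. 1c->0: ok.
ca: 2a undefined. 2a->0: no, a/aca meet in 0. 2a->1: ok.
cb: 2b undefined. 2b->0: ok.
cc: 2c undefined. 2c->0: no, ccb/b meet in 1. 2c->1: no, acc/b meet in 1. 2c->2: ok.
abb: 1b undefined. 1b->0: ok.
All examples now run through 3 states with every (state, symbol) defined. Accept strings end in {0,2}, Reject strings end in {1}; accept={0,2}.

states=3 start=0 accept={0,2} delta: 0a->0 0b->1 0c->2 1a->2 1b->0 1c->0 2a->1 2b->0 2c->2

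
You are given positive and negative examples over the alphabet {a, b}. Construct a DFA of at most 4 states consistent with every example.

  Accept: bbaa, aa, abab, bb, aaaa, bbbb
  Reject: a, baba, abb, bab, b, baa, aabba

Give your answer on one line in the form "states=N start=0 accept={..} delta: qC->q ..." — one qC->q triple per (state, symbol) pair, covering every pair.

states=4 start=0 accept={0,2} delta: 0a->1 0b->1 1a->2 1b->0 2a->1 2b->3 3a->1 3b->0

Fold the examples into a partial DFA from state 0: repeatedly fix the first undefined (state, symbol) met by the shortest-then-alphabetical prefix, trying targets in increasing order and rejecting any under which an Accept and a Reject string meet in one state with the same remainder; add a state when all current targets are rejected. Accepting states are where Accept strings end.
a: 0a undefined. 0a->0: no, aa/a meet in 0. Open state 1: 0a->1.
b: 0b undefined. 0b->0: no, bbaa/baa meet in 1 with "a" left. 0b->1: ok.
aa: 1a undefined. 1a->0: no, aa/baba meet in 0. 1a->1: no, aa/a meet in 1. Open state 2: 1a->2.
ab: 1b undefined. 1b->0: ok.
aaa: 2a undefined. 2a->0: no, abab/baa meet in 0. 2a->1: ok.
aab: 2b undefined. 2b->0: no, bbaa/aabba meet in 2. 2b->1: no, bbaa/baba meet in 2. 2b->2: no, bbaa/bab meet in 2. Open state 3: 2b->3.
aabb: 3b undefined. 3b->0: ok.
baba: 3a undefined. 3a->0: no, abab/baba meet in 0. 3a->1: ok.
All examples now run through 4 states with every (state, symbol) defined. Accept strings end in {0,2}, Reject strings end in {1,3}; accept={0,2}.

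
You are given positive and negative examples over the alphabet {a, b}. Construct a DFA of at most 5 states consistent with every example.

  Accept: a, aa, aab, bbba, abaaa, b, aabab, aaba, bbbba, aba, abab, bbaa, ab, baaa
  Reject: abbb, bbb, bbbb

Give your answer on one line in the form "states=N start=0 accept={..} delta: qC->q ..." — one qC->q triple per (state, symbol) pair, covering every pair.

Grow the machine one transition at a time. Run the examples from 0; the earliest place one falls off (shortest prefix, ties alphabetical) gets sent to the lowest-numbered state that keeps every Accept/Reject pair distinguishable — a pair clashes when both reach the same state with identical unread suffix — and to a fresh state only if none does.
a: 0a undefined. 0a->0: ok.
b: 0b undefined. 0b->0: no, a/abbb meet in 0. Open state 1: 0b->1.
ba: 1a undefined. 1a->0: ok.
bb: 1b undefined. 1b->0: no, a/bbbb meet in 0. 1b->1: no, aab/abbb meet in 1. Open state 2: 1b->2.
bba: 2a undefined. 2a->0: ok.
bbb: 2b undefined. 2b->0: no, a/abbb meet in 0. 2b->1: no, aab/abbb meet in 1. 2b->2: ok.
All examples now run through 3 states with every (state, symbol) defined. Accept strings end in {0,1}, Reject strings end in {2}; accept={0,1}.

states=3 start=0 accept={0,1} delta: 0a->0 0b->1 1a->0 1b->2 2a->0 2b->2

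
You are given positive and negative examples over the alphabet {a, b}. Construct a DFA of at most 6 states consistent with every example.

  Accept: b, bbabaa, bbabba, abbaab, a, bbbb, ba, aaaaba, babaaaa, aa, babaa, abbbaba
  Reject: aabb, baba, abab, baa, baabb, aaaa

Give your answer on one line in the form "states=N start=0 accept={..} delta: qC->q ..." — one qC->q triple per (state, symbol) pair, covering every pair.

states=6 start=0 accept={1,2,3} delta: 0a->1 0b->1 1a->2 1b->3 2a->4 2b->3 3a->5 3b->4 4a->0 4b->3 5a->3 5b->0

Grow the machine one transition at a time. Run the examples from 0; the earliest place one falls off (shortest prefix, ties alphabetical) gets sent to the lowest-numbered state that keeps every Accept/Reject pair distinguishable — a pair clashes when both reach the same state with identical unread suffix — and to a fresh state only if none does.
a: 0a undefined. 0a->0: no, a/aaaa meet in 0. Open state 1: 0a->1.
b: 0b undefined. 0b->0: no, aa/baa meet in 1 with "a" left. 0b->1: ok.
aa: 1a undefined. 1a->0: no, b/baa meet in 1. 1a->1: no, b/baa meet in 1. Open state 2: 1a->2.
ab: 1b undefined. 1b->0: no, bbbb/abab meet in 0. 1b->1: no, abbbaba/baba meet in 2 with "ba" left. 1b->2: no, bbbb/aabb meet in 2 with "bb" left. Open state 3: 1b->3.
aaa: 2a undefined. 2a->0: no, b/aaaa meet in 1. 2a->1: no, b/baa meet in 1. 2a->2: no, ba/baa meet in 2. 2a->3: no, bbbb/baabb meet in 3 with "bb" left. Open state 4: 2a->4.
aab: 2b undefined. 2b->0: no, b/aabb meet in 1. 2b->1: no, ba/baba meet in 2. 2b->2: no, ba/aabb meet in 2. 2b->3: ok.
aba: 3a undefined. 3a->0: no, b/abab meet in 1. 3a->1: no, b/baba meet in 1. 3a->2: no, bbabaa/baa meet in 4. 3a->3: no, babaaaa/baba meet in 3. 3a->4: no, babaa/aaaa meet in 4 with "a" left. Open state 5: 3a->5.
abb: 3b undefined. 3b->0: no, abbbaba/baba meet in 5. 3b->1: no, b/aabb meet in 1. 3b->2: no, ba/aabb meet in 2. 3b->3: no, bbbb/aabb meet in 3. 3b->4: ok.
aaaa: 4a undefined. 4a->0: ok.
abab: 5b undefined. 5b->0: ok.
abbb: 4b undefined. 4b->0: no, b/baabb meet in 1. 4b->1: no, abbaab/baabb meet in 3. 4b->2: no, abbaab/baabb meet in 3. 4b->3: ok.
babaa: 5a undefined. 5a->0: no, babaa/abab meet in 0. 5a->1: no, babaaaa/aabb meet in 4. 5a->2: no, babaaaa/abab meet in 0. 5a->3: ok.
All examples now run through 6 states with every (state, symbol) defined. Accept strings end in {1,2,3}, Reject strings end in {0,4,5}; accept={1,2,3}.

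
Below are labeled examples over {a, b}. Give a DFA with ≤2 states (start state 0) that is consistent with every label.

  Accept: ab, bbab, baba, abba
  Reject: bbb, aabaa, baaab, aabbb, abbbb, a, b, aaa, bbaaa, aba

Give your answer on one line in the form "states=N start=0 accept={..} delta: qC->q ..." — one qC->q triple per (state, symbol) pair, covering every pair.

Fold the examples into a partial DFA from state 0: repeatedly fix the first undefined (state, symbol) met by the shortest-then-alphabetical prefix, trying targets in increasing order and rejecting any under which an Accept and a Reject string meet in one state with the same remainder; add a state when all current targets are rejected. Accepting states are where Accept strings end.
a: 0a undefined. 0a->0: no, ab/b meet in 0 with "b" left. Open state 1: 0a->1.
b: 0b undefined. 0b->0: no, baba/aba meet in 1 with "ba" left. 0b->1: ok.
aa: 1a undefined. 1a->0: ok.
ab: 1b undefined. 1b->0: ok.
All examples now run through 2 states with every (state, symbol) defined. Accept strings end in {0}, Reject strings end in {1}; accept={0}.

states=2 start=0 accept={0} delta: 0a->1 0b->1 1a->0 1b->0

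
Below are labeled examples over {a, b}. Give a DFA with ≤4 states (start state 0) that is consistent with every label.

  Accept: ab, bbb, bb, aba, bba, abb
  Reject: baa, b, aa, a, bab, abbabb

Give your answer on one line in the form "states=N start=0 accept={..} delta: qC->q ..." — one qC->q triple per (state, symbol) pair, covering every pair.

Fold the examples into a partial DFA from state 0: repeatedly fix the first undefined (state, symbol) met by the shortest-then-alphabetical prefix, trying targets in increasing order and rejecting any under which an Accept and a Reject string meet in one state with the same remainder; add a state when all current targets are rejected. Accepting states are where Accept strings end.
a: 0a undefined. 0a->0: no, ab/b meet in 0 with "b" left. Open state 1: 0a->1.
b: 0b undefined. 0b->0: no, ab/bab meet in 1 with "b" left. 0b->1: ok.
aa: 1a undefined. 1a->0: ok.
ab: 1b undefined. 1b->0: no, ab/aa meet in 0. 1b->1: no, ab/baa meet in 1. Open state 2: 1b->2.
aba: 2a undefined. 2a->0: no, aba/aa meet in 0. 2a->1: no, aba/baa meet in 1. 2a->2: ok.
abb: 2b undefined. 2b->0: no, bbb/aa meet in 0. 2b->1: no, ab/abbabb meet in 2. 2b->2: no, ab/abbabb meet in 2. Open state 3: 2b->3.
abba: 3a undefined. 3a->0: no, ab/abbabb meet in 2. 3a->1: no, bbb/abbabb meet in 3. 3a->2: ok.
abbabb: 3b undefined. 3b->0: ok.
All examples now run through 4 states with every (state, symbol) defined. Accept strings end in {2,3}, Reject strings end in {0,1}; accept={2,3}.

states=4 start=0 accept={2,3} delta: 0a->1 0b->1 1a->0 1b->2 2a->2 2b->3 3a->2 3b->0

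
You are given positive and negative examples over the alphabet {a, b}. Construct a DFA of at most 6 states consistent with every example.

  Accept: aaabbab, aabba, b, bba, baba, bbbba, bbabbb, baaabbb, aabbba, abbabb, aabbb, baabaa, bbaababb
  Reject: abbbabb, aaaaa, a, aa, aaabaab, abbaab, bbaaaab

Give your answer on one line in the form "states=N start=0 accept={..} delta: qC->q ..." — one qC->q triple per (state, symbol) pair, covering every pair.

Grow the machine one transition at a time. Run the examples from 0; the earliest place one falls off (shortest prefix, ties alphabetical) gets sent to the lowest-numbered state that keeps every Accept/Reject pair distinguishable — a pair clashes when both reach the same state with identical unread suffix — and to a fresh state only if none does.
a: 0a undefined. 0a->0: ok.
b: 0b undefined. 0b->0: no, aaabbab/abbbabb meet in 0. Open state 1: 0b->1.
ba: 1a undefined. 1a->0: no, b/aaabaab meet in 1. 1a->1: ok.
bb: 1b undefined. 1b->0: no, aaabbab/abbbabb meet in 1. 1b->1: no, aaabbab/abbbabb meet in 1. Open state 2: 1b->2.
bba: 2a undefined. 2a->0: no, aaabbab/abbaab meet in 1. 2a->1: no, aaabbab/aaabaab meet in 2. 2a->2: no, aaabbab/abbaab meet in 2 with "b" left. Open state 3: 2a->3.
bbb: 2b undefined. 2b->0: no, aabbba/aaaaa meet in 0. 2b->1: no, b/abbbabb meet in 1. 2b->2: no, baaabbb/aaabaab meet in 2. 2b->3: ok.
bbaa: 3a undefined. 3a->0: no, b/abbaab meet in 1. 3a->1: no, aabba/abbbabb meet in 3. 3a->2: no, aaabbab/abbbabb meet in 3 with "b" left. 3a->3: no, aaabbab/abbaab meet in 3 with "b" left. Open state 4: 3a->4.
bbab: 3b undefined. 3b->0: no, aaabbab/aaaaa meet in 0. 3b->1: no, abbabb/aaabaab meet in 2. 3b->2: no, aaabbab/aaabaab meet in 2. 3b->3: ok.
bbaaa: 4a undefined. 4a->0: no, b/bbaaaab meet in 1. 4a->1: ok.
bbaab: 4b undefined. 4b->0: no, b/abbbabb meet in 1. 4b->1: no, b/abbaab meet in 1. 4b->2: no, aaabbab/abbbabb meet in 3. 4b->3: no, aaabbab/abbbabb meet in 3. 4b->4: no, bbbba/abbbabb meet in 4. Open state 5: 4b->5.
bbaaba: 5a undefined. 5a->0: no, bbaababb/aaabaab meet in 2. 5a->1: ok.
abbbabb: 5b undefined. 5b->0: ok.
All examples now run through 6 states with every (state, symbol) defined. Accept strings end in {1,3,4}, Reject strings end in {0,2,5}; accept={1,3,4}.

states=6 start=0 accept={1,3,4} delta: 0a->0 0b->1 1a->1 1b->2 2a->3 2b->3 3a->4 3b->3 4a->1 4b->5 5a->1 5b->0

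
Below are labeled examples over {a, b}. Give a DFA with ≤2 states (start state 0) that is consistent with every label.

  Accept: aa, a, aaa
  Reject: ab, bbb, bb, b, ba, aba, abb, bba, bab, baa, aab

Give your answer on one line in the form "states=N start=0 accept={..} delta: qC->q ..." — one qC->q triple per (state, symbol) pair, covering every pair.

states=2 start=0 accept={0} delta: 0a->0 0b->1 1a->1 1b->1

State merging on the prefix tree: take the shortest (then alphabetical) example prefix whose next move is undefined and point that move at state 0, else 1, else 2, ...; a target is out if some Accept/Reject pair would then sit in one state with the same input left (inseparable). If every existing state is out, open a new one.
a: 0a undefined. 0a->0: ok.
b: 0b undefined. 0b->0: no, aa/ab meet in 0. Open state 1: 0b->1.
ba: 1a undefined. 1a->0: no, aa/ba meet in 0. 1a->1: ok.
bb: 1b undefined. 1b->0: no, aa/bb meet in 0. 1b->1: ok.
All examples now run through 2 states with every (state, symbol) defined. Accept strings end in {0}, Reject strings end in {1}; accept={0}.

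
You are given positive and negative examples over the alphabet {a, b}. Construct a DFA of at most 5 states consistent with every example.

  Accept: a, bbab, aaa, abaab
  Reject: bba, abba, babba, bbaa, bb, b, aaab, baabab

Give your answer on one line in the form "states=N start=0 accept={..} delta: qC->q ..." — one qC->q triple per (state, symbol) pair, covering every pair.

State merging on the prefix tree: take the shortest (then alphabetical) example prefix whose next move is undefined and point that move at state 0, else 1, else 2, ...; a target is out if some Accept/Reject pair would then sit in one state with the same input left (inseparable). If every existing state is out, open a new one.
a: 0a undefined. 0a->0: ok.
b: 0b undefined. 0b->0: no, a/bba meet in 0. Open state 1: 0b->1.
ba: 1a undefined. 1a->0: no, abaab/b meet in 1. 1a->1: no, bbab/baabab meet in 1 with "bab" left. Open state 2: 1a->2.
bb: 1b undefined. 1b->0: no, a/bba meet in 0. 1b->1: ok.
baa: 2a undefined. 2a->0: no, a/bbaa meet in 0. 2a->1: no, bbab/baabab meet in 2 with "b" left. 2a->2: ok.
bab: 2b undefined. 2b->0: ok.
All examples now run through 3 states with every (state, symbol) defined. Accept strings end in {0}, Reject strings end in {1,2}; accept={0}.

states=3 start=0 accept={0} delta: 0a->0 0b->1 1a->2 1b->1 2a->2 2b->0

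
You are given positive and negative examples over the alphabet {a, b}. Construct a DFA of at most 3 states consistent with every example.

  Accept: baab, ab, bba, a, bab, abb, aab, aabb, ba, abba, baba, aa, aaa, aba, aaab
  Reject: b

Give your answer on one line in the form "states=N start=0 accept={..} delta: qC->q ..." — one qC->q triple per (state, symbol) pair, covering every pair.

Grow the machine one transition at a time. Run the examples from 0; the earliest place one falls off (shortest prefix, ties alphabetical) gets sent to the lowest-numbered state that keeps every Accept/Reject pair distinguishable — a pair clashes when both reach the same state with identical unread suffix — and to a fresh state only if none does.
a: 0a undefined. 0a->0: no, ab/b meet in 0 with "b" left. Open state 1: 0a->1.
b: 0b undefined. 0b->0: ok.
aa: 1a undefined. 1a->0: no, baab/b meet in 0. 1a->1: ok.
ab: 1b undefined. 1b->0: no, baab/b meet in 0. 1b->1: ok.
All examples now run through 2 states with every (state, symbol) defined. Accept strings end in {1}, Reject strings end in {0}; accept={1}.

states=2 start=0 accept={1} delta: 0a->1 0b->0 1a->1 1b->1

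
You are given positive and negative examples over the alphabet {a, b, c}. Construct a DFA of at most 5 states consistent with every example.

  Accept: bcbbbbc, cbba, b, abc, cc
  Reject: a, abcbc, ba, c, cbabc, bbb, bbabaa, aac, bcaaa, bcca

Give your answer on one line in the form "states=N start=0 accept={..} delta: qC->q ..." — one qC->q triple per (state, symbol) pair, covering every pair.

Fold the examples into a partial DFA from state 0: repeatedly fix the first undefined (state, symbol) met by the shortest-then-alphabetical prefix, trying targets in increasing order and rejecting any under which an Accept and a Reject string meet in one state with the same remainder; add a state when all current targets are rejected. Accepting states are where Accept strings end.
a: 0a undefined. 0a->0: ok.
b: 0b undefined. 0b->0: no, b/a meet in 0. Open state 1: 0b->1.
c: 0c undefined. 0c->0: no, cc/a meet in 0. 0c->1: no, b/c meet in 1. Open state 2: 0c->2.
ba: 1a undefined. 1a->0: ok.
bb: 1b undefined. 1b->0: no, b/bbb meet in 1. 1b->1: no, b/bbb meet in 1. 1b->2: ok.
bc: 1c undefined. 1c->0: no, abc/a meet in 0. 1c->1: no, cc/abcbc meet in 2 with "c" left. 1c->2: no, abc/c meet in 2. Open state 3: 1c->3.
cb: 2b undefined. 2b->0: no, cbba/a meet in 0. 2b->1: no, b/bbb meet in 1. 2b->2: ok.
cc: 2c undefined. 2c->0: no, cc/a meet in 0. 2c->1: ok.
bba: 2a undefined. 2a->0: no, cbba/a meet in 0. 2a->1: no, cbba/cbabc meet in 1. 2a->2: no, cbba/c meet in 2. 2a->3: ok.
bca: 3a undefined. 3a->0: ok.
bcb: 3b undefined. 3b->0: ok.
bcc: 3c undefined. 3c->0: ok.
All examples now run through 4 states with every (state, symbol) defined. Accept strings end in {1,3}, Reject strings end in {0,2}; accept={1,3}.

states=4 start=0 accept={1,3} delta: 0a->0 0b->1 0c->2 1a->0 1b->2 1c->3 2a->3 2b->2 2c->1 3a->0 3b->0 3c->0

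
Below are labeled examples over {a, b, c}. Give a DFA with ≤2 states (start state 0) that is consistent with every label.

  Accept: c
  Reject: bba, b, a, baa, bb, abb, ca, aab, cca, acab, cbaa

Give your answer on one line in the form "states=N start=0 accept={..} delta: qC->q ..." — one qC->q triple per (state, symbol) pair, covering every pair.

Grow the machine one transition at a time. Run the examples from 0; the earliest place one falls off (shortest prefix, ties alphabetical) gets sent to the lowest-numbered state that keeps every Accept/Reject pair distinguishable — a pair clashes when both reach the same state with identical unread suffix — and to a fresh state only if none does.
a: 0a undefined. 0a->0: ok.
b: 0b undefined. 0b->0: ok.
c: 0c undefined. 0c->0: no, c/bba meet in 0. Open state 1: 0c->1.
ca: 1a undefined. 1a->0: ok.
cb: 1b undefined. 1b->0: ok.
cc: 1c undefined. 1c->0: ok.
All examples now run through 2 states with every (state, symbol) defined. Accept strings end in {1}, Reject strings end in {0}; accept={1}.

states=2 start=0 accept={1} delta: 0a->0 0b->0 0c->1 1a->0 1b->0 1c->0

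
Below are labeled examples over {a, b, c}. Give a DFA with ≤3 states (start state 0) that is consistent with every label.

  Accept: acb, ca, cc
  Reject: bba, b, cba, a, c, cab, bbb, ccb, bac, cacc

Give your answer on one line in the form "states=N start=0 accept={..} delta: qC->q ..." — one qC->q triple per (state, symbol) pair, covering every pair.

Fold the examples into a partial DFA from state 0: repeatedly fix the first undefined (state, symbol) met by the shortest-then-alphabetical prefix, trying targets in increasing order and rejecting any under which an Accept and a Reject string meet in one state with the same remainder; add a state when all current targets are rejected. Accepting states are where Accept strings end.
a: 0a undefined. 0a->0: ok.
b: 0b undefined. 0b->0: ok.
c: 0c undefined. 0c->0: no, acb/bba meet in 0. Open state 1: 0c->1.
ca: 1a undefined. 1a->0: no, ca/bba meet in 0. 1a->1: no, acb/cab meet in 1 with "b" left. Open state 2: 1a->2.
cb: 1b undefined. 1b->0: no, acb/bba meet in 0. 1b->1: no, acb/c meet in 1. 1b->2: ok.
cc: 1c undefined. 1c->0: no, cc/bba meet in 0. 1c->1: no, acb/ccb meet in 2. 1c->2: ok.
cab: 2b undefined. 2b->0: ok.
cac: 2c undefined. 2c->0: ok.
cba: 2a undefined. 2a->0: ok.
All examples now run through 3 states with every (state, symbol) defined. Accept strings end in {2}, Reject strings end in {0,1}; accept={2}.

states=3 start=0 accept={2} delta: 0a->0 0b->0 0c->1 1a->2 1b->2 1c->2 2a->0 2b->0 2c->0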